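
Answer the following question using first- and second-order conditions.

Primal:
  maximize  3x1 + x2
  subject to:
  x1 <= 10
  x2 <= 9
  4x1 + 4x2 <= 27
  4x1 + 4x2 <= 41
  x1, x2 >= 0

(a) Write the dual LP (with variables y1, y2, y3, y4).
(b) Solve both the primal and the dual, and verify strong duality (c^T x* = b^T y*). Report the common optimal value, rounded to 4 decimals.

The standard primal-dual pair for 'max c^T x s.t. A x <= b, x >= 0' is:
  Dual:  min b^T y  s.t.  A^T y >= c,  y >= 0.

So the dual LP is:
  minimize  10y1 + 9y2 + 27y3 + 41y4
  subject to:
    y1 + 4y3 + 4y4 >= 3
    y2 + 4y3 + 4y4 >= 1
    y1, y2, y3, y4 >= 0

Solving the primal: x* = (6.75, 0).
  primal value c^T x* = 20.25.
Solving the dual: y* = (0, 0, 0.75, 0).
  dual value b^T y* = 20.25.
Strong duality: c^T x* = b^T y*. Confirmed.

20.25


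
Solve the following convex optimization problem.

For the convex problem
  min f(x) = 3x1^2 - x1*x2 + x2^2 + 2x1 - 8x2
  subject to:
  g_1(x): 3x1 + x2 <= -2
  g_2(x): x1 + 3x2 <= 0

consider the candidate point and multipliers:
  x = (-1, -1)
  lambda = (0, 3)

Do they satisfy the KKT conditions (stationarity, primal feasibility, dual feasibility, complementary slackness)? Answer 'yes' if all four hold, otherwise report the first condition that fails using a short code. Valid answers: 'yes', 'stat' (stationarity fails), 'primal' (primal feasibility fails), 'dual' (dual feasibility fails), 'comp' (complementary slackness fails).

Gradient of f: grad f(x) = Q x + c = (-3, -9)
Constraint values g_i(x) = a_i^T x - b_i:
  g_1((-1, -1)) = -2
  g_2((-1, -1)) = -4
Stationarity residual: grad f(x) + sum_i lambda_i a_i = (0, 0)
  -> stationarity OK
Primal feasibility (all g_i <= 0): OK
Dual feasibility (all lambda_i >= 0): OK
Complementary slackness (lambda_i * g_i(x) = 0 for all i): FAILS

Verdict: the first failing condition is complementary_slackness -> comp.

comp


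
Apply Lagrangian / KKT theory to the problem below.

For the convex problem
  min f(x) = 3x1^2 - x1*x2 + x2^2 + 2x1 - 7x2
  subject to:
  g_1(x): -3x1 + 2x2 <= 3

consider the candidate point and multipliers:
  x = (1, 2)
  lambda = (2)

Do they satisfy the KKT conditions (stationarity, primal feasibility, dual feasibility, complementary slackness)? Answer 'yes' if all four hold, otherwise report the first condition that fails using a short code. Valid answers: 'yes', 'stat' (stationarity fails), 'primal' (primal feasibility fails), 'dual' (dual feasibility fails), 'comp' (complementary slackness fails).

Gradient of f: grad f(x) = Q x + c = (6, -4)
Constraint values g_i(x) = a_i^T x - b_i:
  g_1((1, 2)) = -2
Stationarity residual: grad f(x) + sum_i lambda_i a_i = (0, 0)
  -> stationarity OK
Primal feasibility (all g_i <= 0): OK
Dual feasibility (all lambda_i >= 0): OK
Complementary slackness (lambda_i * g_i(x) = 0 for all i): FAILS

Verdict: the first failing condition is complementary_slackness -> comp.

comp


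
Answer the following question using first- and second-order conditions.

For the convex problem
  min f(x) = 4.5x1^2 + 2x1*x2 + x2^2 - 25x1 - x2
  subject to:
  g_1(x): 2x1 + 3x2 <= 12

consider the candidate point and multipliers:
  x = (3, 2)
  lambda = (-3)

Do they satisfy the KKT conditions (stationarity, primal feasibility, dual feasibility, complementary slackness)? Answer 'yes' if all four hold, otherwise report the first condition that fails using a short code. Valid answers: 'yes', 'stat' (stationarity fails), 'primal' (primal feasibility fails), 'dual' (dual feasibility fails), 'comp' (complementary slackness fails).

Gradient of f: grad f(x) = Q x + c = (6, 9)
Constraint values g_i(x) = a_i^T x - b_i:
  g_1((3, 2)) = 0
Stationarity residual: grad f(x) + sum_i lambda_i a_i = (0, 0)
  -> stationarity OK
Primal feasibility (all g_i <= 0): OK
Dual feasibility (all lambda_i >= 0): FAILS
Complementary slackness (lambda_i * g_i(x) = 0 for all i): OK

Verdict: the first failing condition is dual_feasibility -> dual.

dual


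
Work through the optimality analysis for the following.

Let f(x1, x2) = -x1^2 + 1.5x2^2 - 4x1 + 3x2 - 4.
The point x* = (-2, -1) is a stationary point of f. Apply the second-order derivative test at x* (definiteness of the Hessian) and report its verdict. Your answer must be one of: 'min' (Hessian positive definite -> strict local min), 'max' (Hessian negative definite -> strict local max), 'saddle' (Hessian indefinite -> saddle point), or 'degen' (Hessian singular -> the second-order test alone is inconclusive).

Compute the Hessian H = grad^2 f:
  H = [[-2, 0], [0, 3]]
Verify stationarity: grad f(x*) = H x* + g = (0, 0).
Eigenvalues of H: -2, 3.
Eigenvalues have mixed signs, so H is indefinite -> x* is a saddle point.

saddle


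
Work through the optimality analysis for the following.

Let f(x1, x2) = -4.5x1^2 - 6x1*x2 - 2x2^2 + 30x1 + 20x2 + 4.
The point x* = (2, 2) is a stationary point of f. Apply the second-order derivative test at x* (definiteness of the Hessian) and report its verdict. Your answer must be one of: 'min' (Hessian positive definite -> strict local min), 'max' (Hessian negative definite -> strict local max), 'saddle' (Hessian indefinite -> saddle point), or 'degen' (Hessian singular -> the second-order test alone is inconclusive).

Compute the Hessian H = grad^2 f:
  H = [[-9, -6], [-6, -4]]
Verify stationarity: grad f(x*) = H x* + g = (0, 0).
Eigenvalues of H: -13, 0.
H has a zero eigenvalue (singular; negative semidefinite but not definite), so H is neither positive definite, negative definite, nor indefinite. The second-order test alone is inconclusive -> degen.
(Indeed, f is constant along the null direction of H through x*, so x* is not a strict local extremum.)

degen


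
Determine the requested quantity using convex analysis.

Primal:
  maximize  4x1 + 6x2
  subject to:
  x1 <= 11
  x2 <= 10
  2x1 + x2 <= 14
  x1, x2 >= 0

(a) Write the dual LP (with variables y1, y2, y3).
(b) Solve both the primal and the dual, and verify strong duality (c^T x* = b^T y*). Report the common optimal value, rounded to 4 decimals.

The standard primal-dual pair for 'max c^T x s.t. A x <= b, x >= 0' is:
  Dual:  min b^T y  s.t.  A^T y >= c,  y >= 0.

So the dual LP is:
  minimize  11y1 + 10y2 + 14y3
  subject to:
    y1 + 2y3 >= 4
    y2 + y3 >= 6
    y1, y2, y3 >= 0

Solving the primal: x* = (2, 10).
  primal value c^T x* = 68.
Solving the dual: y* = (0, 4, 2).
  dual value b^T y* = 68.
Strong duality: c^T x* = b^T y*. Confirmed.

68


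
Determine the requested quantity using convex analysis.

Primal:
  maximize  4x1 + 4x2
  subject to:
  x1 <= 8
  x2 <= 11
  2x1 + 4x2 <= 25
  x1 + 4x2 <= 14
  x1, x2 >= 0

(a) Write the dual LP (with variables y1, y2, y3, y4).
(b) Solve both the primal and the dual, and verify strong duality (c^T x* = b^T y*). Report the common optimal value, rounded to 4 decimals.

The standard primal-dual pair for 'max c^T x s.t. A x <= b, x >= 0' is:
  Dual:  min b^T y  s.t.  A^T y >= c,  y >= 0.

So the dual LP is:
  minimize  8y1 + 11y2 + 25y3 + 14y4
  subject to:
    y1 + 2y3 + y4 >= 4
    y2 + 4y3 + 4y4 >= 4
    y1, y2, y3, y4 >= 0

Solving the primal: x* = (8, 1.5).
  primal value c^T x* = 38.
Solving the dual: y* = (3, 0, 0, 1).
  dual value b^T y* = 38.
Strong duality: c^T x* = b^T y*. Confirmed.

38


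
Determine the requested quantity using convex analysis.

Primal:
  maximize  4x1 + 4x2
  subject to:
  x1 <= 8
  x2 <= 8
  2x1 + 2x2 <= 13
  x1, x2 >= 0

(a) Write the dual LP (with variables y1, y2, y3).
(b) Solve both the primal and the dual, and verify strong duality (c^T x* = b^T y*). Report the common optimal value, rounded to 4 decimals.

The standard primal-dual pair for 'max c^T x s.t. A x <= b, x >= 0' is:
  Dual:  min b^T y  s.t.  A^T y >= c,  y >= 0.

So the dual LP is:
  minimize  8y1 + 8y2 + 13y3
  subject to:
    y1 + 2y3 >= 4
    y2 + 2y3 >= 4
    y1, y2, y3 >= 0

Solving the primal: x* = (6.5, 0).
  primal value c^T x* = 26.
Solving the dual: y* = (0, 0, 2).
  dual value b^T y* = 26.
Strong duality: c^T x* = b^T y*. Confirmed.

26


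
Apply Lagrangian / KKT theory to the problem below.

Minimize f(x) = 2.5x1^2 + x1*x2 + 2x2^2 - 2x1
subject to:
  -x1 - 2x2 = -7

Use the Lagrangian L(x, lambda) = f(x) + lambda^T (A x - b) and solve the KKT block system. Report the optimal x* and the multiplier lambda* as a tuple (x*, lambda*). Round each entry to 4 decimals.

Form the Lagrangian:
  L(x, lambda) = (1/2) x^T Q x + c^T x + lambda^T (A x - b)
Stationarity (grad_x L = 0): Q x + c + A^T lambda = 0.
Primal feasibility: A x = b.

This gives the KKT block system:
  [ Q   A^T ] [ x     ]   [-c ]
  [ A    0  ] [ lambda ] = [ b ]

Solving the linear system:
  x*      = (1.1, 2.95)
  lambda* = (6.45)
  f(x*)   = 21.475

x* = (1.1, 2.95), lambda* = (6.45)


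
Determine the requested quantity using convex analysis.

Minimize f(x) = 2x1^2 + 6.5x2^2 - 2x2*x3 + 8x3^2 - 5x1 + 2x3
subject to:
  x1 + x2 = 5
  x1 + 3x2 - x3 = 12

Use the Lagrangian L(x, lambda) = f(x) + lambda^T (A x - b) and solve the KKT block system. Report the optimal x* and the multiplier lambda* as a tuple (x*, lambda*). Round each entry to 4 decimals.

Form the Lagrangian:
  L(x, lambda) = (1/2) x^T Q x + c^T x + lambda^T (A x - b)
Stationarity (grad_x L = 0): Q x + c + A^T lambda = 0.
Primal feasibility: A x = b.

This gives the KKT block system:
  [ Q   A^T ] [ x     ]   [-c ]
  [ A    0  ] [ lambda ] = [ b ]

Solving the linear system:
  x*      = (1.9726, 3.0274, -0.9452)
  lambda* = (16.2877, -19.1781)
  f(x*)   = 68.4726

x* = (1.9726, 3.0274, -0.9452), lambda* = (16.2877, -19.1781)


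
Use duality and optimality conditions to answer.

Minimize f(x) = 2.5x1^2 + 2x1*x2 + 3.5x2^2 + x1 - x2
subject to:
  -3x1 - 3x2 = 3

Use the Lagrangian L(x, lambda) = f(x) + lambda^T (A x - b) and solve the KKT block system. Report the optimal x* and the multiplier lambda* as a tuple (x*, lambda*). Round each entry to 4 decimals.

Form the Lagrangian:
  L(x, lambda) = (1/2) x^T Q x + c^T x + lambda^T (A x - b)
Stationarity (grad_x L = 0): Q x + c + A^T lambda = 0.
Primal feasibility: A x = b.

This gives the KKT block system:
  [ Q   A^T ] [ x     ]   [-c ]
  [ A    0  ] [ lambda ] = [ b ]

Solving the linear system:
  x*      = (-0.875, -0.125)
  lambda* = (-1.2083)
  f(x*)   = 1.4375

x* = (-0.875, -0.125), lambda* = (-1.2083)


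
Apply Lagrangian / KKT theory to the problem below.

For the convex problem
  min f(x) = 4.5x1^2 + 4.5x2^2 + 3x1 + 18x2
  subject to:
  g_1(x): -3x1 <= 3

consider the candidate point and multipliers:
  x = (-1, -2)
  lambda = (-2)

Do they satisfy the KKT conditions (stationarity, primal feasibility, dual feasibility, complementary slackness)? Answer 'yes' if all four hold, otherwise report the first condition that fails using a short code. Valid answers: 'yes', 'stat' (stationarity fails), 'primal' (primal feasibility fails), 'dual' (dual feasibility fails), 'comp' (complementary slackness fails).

Gradient of f: grad f(x) = Q x + c = (-6, 0)
Constraint values g_i(x) = a_i^T x - b_i:
  g_1((-1, -2)) = 0
Stationarity residual: grad f(x) + sum_i lambda_i a_i = (0, 0)
  -> stationarity OK
Primal feasibility (all g_i <= 0): OK
Dual feasibility (all lambda_i >= 0): FAILS
Complementary slackness (lambda_i * g_i(x) = 0 for all i): OK

Verdict: the first failing condition is dual_feasibility -> dual.

dual


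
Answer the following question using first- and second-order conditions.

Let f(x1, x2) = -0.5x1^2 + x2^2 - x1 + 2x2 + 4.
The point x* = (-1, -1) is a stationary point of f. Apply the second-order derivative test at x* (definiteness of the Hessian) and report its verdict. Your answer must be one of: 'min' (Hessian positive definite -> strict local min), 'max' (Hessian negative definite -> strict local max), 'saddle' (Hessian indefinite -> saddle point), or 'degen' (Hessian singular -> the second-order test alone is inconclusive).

Compute the Hessian H = grad^2 f:
  H = [[-1, 0], [0, 2]]
Verify stationarity: grad f(x*) = H x* + g = (0, 0).
Eigenvalues of H: -1, 2.
Eigenvalues have mixed signs, so H is indefinite -> x* is a saddle point.

saddle


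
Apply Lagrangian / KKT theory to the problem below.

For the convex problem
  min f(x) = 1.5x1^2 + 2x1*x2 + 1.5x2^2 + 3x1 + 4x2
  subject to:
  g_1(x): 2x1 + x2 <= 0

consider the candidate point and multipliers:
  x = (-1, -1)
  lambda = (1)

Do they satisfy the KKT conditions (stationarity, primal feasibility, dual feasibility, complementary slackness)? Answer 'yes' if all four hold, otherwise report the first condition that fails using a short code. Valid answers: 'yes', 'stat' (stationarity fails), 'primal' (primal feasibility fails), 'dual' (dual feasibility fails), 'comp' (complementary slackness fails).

Gradient of f: grad f(x) = Q x + c = (-2, -1)
Constraint values g_i(x) = a_i^T x - b_i:
  g_1((-1, -1)) = -3
Stationarity residual: grad f(x) + sum_i lambda_i a_i = (0, 0)
  -> stationarity OK
Primal feasibility (all g_i <= 0): OK
Dual feasibility (all lambda_i >= 0): OK
Complementary slackness (lambda_i * g_i(x) = 0 for all i): FAILS

Verdict: the first failing condition is complementary_slackness -> comp.

comp


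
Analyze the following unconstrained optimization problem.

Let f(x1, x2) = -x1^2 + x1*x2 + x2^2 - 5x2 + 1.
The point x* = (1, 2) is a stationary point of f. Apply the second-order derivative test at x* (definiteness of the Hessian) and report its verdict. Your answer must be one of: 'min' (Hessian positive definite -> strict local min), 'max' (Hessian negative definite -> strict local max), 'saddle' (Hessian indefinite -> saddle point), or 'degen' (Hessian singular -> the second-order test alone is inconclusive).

Compute the Hessian H = grad^2 f:
  H = [[-2, 1], [1, 2]]
Verify stationarity: grad f(x*) = H x* + g = (0, 0).
Eigenvalues of H: -2.2361, 2.2361.
Eigenvalues have mixed signs, so H is indefinite -> x* is a saddle point.

saddle


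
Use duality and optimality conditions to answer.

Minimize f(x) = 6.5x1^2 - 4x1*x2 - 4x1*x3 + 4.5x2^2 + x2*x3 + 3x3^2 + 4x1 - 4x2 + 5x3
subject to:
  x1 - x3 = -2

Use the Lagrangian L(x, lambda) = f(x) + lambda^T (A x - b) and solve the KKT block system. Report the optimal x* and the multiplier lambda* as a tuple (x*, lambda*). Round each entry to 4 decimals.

Form the Lagrangian:
  L(x, lambda) = (1/2) x^T Q x + c^T x + lambda^T (A x - b)
Stationarity (grad_x L = 0): Q x + c + A^T lambda = 0.
Primal feasibility: A x = b.

This gives the KKT block system:
  [ Q   A^T ] [ x     ]   [-c ]
  [ A    0  ] [ lambda ] = [ b ]

Solving the linear system:
  x*      = (-1.2333, -0.1889, 0.7667)
  lambda* = (14.3444)
  f(x*)   = 14.1722

x* = (-1.2333, -0.1889, 0.7667), lambda* = (14.3444)


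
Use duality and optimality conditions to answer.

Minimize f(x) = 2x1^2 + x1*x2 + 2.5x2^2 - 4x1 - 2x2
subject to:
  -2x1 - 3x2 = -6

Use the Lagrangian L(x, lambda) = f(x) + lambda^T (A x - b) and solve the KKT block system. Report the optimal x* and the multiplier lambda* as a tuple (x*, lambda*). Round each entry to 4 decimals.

Form the Lagrangian:
  L(x, lambda) = (1/2) x^T Q x + c^T x + lambda^T (A x - b)
Stationarity (grad_x L = 0): Q x + c + A^T lambda = 0.
Primal feasibility: A x = b.

This gives the KKT block system:
  [ Q   A^T ] [ x     ]   [-c ]
  [ A    0  ] [ lambda ] = [ b ]

Solving the linear system:
  x*      = (1.5, 1)
  lambda* = (1.5)
  f(x*)   = 0.5

x* = (1.5, 1), lambda* = (1.5)


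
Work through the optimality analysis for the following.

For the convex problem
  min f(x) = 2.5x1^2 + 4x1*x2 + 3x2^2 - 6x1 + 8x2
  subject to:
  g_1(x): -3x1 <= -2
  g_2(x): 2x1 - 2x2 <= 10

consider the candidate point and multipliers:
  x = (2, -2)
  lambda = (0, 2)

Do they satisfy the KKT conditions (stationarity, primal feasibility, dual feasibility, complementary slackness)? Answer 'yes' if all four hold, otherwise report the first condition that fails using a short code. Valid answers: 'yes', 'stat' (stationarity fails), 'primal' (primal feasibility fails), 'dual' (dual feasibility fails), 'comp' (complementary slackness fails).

Gradient of f: grad f(x) = Q x + c = (-4, 4)
Constraint values g_i(x) = a_i^T x - b_i:
  g_1((2, -2)) = -4
  g_2((2, -2)) = -2
Stationarity residual: grad f(x) + sum_i lambda_i a_i = (0, 0)
  -> stationarity OK
Primal feasibility (all g_i <= 0): OK
Dual feasibility (all lambda_i >= 0): OK
Complementary slackness (lambda_i * g_i(x) = 0 for all i): FAILS

Verdict: the first failing condition is complementary_slackness -> comp.

comp


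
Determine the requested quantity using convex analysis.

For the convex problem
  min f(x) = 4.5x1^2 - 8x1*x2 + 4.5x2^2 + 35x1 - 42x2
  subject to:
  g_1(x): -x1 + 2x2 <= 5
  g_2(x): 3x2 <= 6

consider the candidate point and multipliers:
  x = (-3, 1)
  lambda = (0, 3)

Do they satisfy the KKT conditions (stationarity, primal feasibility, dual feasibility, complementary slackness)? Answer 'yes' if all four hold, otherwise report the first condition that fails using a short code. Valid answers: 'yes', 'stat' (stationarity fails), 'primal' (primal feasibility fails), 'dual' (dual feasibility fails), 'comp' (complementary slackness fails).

Gradient of f: grad f(x) = Q x + c = (0, -9)
Constraint values g_i(x) = a_i^T x - b_i:
  g_1((-3, 1)) = 0
  g_2((-3, 1)) = -3
Stationarity residual: grad f(x) + sum_i lambda_i a_i = (0, 0)
  -> stationarity OK
Primal feasibility (all g_i <= 0): OK
Dual feasibility (all lambda_i >= 0): OK
Complementary slackness (lambda_i * g_i(x) = 0 for all i): FAILS

Verdict: the first failing condition is complementary_slackness -> comp.

comp


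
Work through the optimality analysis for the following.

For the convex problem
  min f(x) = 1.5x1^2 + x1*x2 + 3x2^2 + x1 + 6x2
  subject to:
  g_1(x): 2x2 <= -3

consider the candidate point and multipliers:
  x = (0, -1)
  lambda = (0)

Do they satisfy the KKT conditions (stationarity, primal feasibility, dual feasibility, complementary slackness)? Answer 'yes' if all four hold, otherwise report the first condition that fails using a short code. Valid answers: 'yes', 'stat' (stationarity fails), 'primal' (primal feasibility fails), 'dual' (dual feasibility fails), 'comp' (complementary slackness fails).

Gradient of f: grad f(x) = Q x + c = (0, 0)
Constraint values g_i(x) = a_i^T x - b_i:
  g_1((0, -1)) = 1
Stationarity residual: grad f(x) + sum_i lambda_i a_i = (0, 0)
  -> stationarity OK
Primal feasibility (all g_i <= 0): FAILS
Dual feasibility (all lambda_i >= 0): OK
Complementary slackness (lambda_i * g_i(x) = 0 for all i): OK

Verdict: the first failing condition is primal_feasibility -> primal.

primal


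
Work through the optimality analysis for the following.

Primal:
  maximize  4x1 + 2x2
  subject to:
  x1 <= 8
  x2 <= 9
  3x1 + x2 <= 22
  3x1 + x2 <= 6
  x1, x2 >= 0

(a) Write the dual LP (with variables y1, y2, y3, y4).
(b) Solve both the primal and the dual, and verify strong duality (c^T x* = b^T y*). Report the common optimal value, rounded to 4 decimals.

The standard primal-dual pair for 'max c^T x s.t. A x <= b, x >= 0' is:
  Dual:  min b^T y  s.t.  A^T y >= c,  y >= 0.

So the dual LP is:
  minimize  8y1 + 9y2 + 22y3 + 6y4
  subject to:
    y1 + 3y3 + 3y4 >= 4
    y2 + y3 + y4 >= 2
    y1, y2, y3, y4 >= 0

Solving the primal: x* = (0, 6).
  primal value c^T x* = 12.
Solving the dual: y* = (0, 0, 0, 2).
  dual value b^T y* = 12.
Strong duality: c^T x* = b^T y*. Confirmed.

12


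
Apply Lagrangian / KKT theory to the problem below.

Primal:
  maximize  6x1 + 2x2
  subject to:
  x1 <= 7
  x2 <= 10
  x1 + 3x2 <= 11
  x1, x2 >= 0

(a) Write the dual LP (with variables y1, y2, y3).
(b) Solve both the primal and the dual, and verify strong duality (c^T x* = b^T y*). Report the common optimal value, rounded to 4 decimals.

The standard primal-dual pair for 'max c^T x s.t. A x <= b, x >= 0' is:
  Dual:  min b^T y  s.t.  A^T y >= c,  y >= 0.

So the dual LP is:
  minimize  7y1 + 10y2 + 11y3
  subject to:
    y1 + y3 >= 6
    y2 + 3y3 >= 2
    y1, y2, y3 >= 0

Solving the primal: x* = (7, 1.3333).
  primal value c^T x* = 44.6667.
Solving the dual: y* = (5.3333, 0, 0.6667).
  dual value b^T y* = 44.6667.
Strong duality: c^T x* = b^T y*. Confirmed.

44.6667


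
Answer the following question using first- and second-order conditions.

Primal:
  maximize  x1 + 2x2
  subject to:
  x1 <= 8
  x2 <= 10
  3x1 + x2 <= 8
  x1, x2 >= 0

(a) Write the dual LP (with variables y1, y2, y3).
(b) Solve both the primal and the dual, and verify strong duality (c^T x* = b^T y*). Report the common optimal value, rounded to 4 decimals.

The standard primal-dual pair for 'max c^T x s.t. A x <= b, x >= 0' is:
  Dual:  min b^T y  s.t.  A^T y >= c,  y >= 0.

So the dual LP is:
  minimize  8y1 + 10y2 + 8y3
  subject to:
    y1 + 3y3 >= 1
    y2 + y3 >= 2
    y1, y2, y3 >= 0

Solving the primal: x* = (0, 8).
  primal value c^T x* = 16.
Solving the dual: y* = (0, 0, 2).
  dual value b^T y* = 16.
Strong duality: c^T x* = b^T y*. Confirmed.

16


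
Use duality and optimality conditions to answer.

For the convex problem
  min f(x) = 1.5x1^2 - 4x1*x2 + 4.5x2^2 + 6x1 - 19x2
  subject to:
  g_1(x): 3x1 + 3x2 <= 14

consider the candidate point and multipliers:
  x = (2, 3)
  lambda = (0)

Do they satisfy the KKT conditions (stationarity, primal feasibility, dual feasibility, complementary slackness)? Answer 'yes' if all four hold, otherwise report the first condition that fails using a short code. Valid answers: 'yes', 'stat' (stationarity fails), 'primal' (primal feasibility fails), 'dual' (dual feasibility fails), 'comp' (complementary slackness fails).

Gradient of f: grad f(x) = Q x + c = (0, 0)
Constraint values g_i(x) = a_i^T x - b_i:
  g_1((2, 3)) = 1
Stationarity residual: grad f(x) + sum_i lambda_i a_i = (0, 0)
  -> stationarity OK
Primal feasibility (all g_i <= 0): FAILS
Dual feasibility (all lambda_i >= 0): OK
Complementary slackness (lambda_i * g_i(x) = 0 for all i): OK

Verdict: the first failing condition is primal_feasibility -> primal.

primal


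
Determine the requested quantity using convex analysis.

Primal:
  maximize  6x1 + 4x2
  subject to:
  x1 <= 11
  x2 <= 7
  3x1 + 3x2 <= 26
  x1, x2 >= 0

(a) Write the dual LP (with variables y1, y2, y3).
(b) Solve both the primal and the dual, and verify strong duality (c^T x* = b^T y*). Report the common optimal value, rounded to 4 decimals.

The standard primal-dual pair for 'max c^T x s.t. A x <= b, x >= 0' is:
  Dual:  min b^T y  s.t.  A^T y >= c,  y >= 0.

So the dual LP is:
  minimize  11y1 + 7y2 + 26y3
  subject to:
    y1 + 3y3 >= 6
    y2 + 3y3 >= 4
    y1, y2, y3 >= 0

Solving the primal: x* = (8.6667, 0).
  primal value c^T x* = 52.
Solving the dual: y* = (0, 0, 2).
  dual value b^T y* = 52.
Strong duality: c^T x* = b^T y*. Confirmed.

52


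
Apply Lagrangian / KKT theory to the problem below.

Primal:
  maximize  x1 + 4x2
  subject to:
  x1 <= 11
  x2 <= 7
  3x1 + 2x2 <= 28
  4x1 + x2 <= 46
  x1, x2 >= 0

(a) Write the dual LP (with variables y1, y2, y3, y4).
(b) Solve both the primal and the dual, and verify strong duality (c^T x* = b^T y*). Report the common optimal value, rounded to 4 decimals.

The standard primal-dual pair for 'max c^T x s.t. A x <= b, x >= 0' is:
  Dual:  min b^T y  s.t.  A^T y >= c,  y >= 0.

So the dual LP is:
  minimize  11y1 + 7y2 + 28y3 + 46y4
  subject to:
    y1 + 3y3 + 4y4 >= 1
    y2 + 2y3 + y4 >= 4
    y1, y2, y3, y4 >= 0

Solving the primal: x* = (4.6667, 7).
  primal value c^T x* = 32.6667.
Solving the dual: y* = (0, 3.3333, 0.3333, 0).
  dual value b^T y* = 32.6667.
Strong duality: c^T x* = b^T y*. Confirmed.

32.6667


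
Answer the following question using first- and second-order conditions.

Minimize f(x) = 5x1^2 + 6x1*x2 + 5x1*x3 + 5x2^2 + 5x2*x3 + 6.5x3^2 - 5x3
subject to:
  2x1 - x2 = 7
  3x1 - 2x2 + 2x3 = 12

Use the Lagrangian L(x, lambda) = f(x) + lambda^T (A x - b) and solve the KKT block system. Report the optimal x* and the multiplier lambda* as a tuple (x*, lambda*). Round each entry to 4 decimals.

Form the Lagrangian:
  L(x, lambda) = (1/2) x^T Q x + c^T x + lambda^T (A x - b)
Stationarity (grad_x L = 0): Q x + c + A^T lambda = 0.
Primal feasibility: A x = b.

This gives the KKT block system:
  [ Q   A^T ] [ x     ]   [-c ]
  [ A    0  ] [ lambda ] = [ b ]

Solving the linear system:
  x*      = (2.4228, -2.1545, 0.2114)
  lambda* = (-6.8618, 0.4553)
  f(x*)   = 20.7561

x* = (2.4228, -2.1545, 0.2114), lambda* = (-6.8618, 0.4553)


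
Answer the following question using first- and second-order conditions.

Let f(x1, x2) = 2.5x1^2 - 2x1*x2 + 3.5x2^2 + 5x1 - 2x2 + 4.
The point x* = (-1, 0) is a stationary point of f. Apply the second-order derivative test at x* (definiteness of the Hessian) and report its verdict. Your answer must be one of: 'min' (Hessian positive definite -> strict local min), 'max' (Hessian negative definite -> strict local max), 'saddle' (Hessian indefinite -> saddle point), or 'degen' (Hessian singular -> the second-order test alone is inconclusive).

Compute the Hessian H = grad^2 f:
  H = [[5, -2], [-2, 7]]
Verify stationarity: grad f(x*) = H x* + g = (0, 0).
Eigenvalues of H: 3.7639, 8.2361.
Both eigenvalues > 0, so H is positive definite -> x* is a strict local min.

min


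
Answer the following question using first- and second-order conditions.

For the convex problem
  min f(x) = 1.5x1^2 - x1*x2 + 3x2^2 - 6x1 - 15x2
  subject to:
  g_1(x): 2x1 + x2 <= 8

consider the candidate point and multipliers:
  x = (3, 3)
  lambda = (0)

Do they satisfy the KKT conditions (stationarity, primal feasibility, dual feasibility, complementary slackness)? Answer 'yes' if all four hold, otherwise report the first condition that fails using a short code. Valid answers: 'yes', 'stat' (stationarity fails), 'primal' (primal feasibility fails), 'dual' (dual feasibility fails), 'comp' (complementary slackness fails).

Gradient of f: grad f(x) = Q x + c = (0, 0)
Constraint values g_i(x) = a_i^T x - b_i:
  g_1((3, 3)) = 1
Stationarity residual: grad f(x) + sum_i lambda_i a_i = (0, 0)
  -> stationarity OK
Primal feasibility (all g_i <= 0): FAILS
Dual feasibility (all lambda_i >= 0): OK
Complementary slackness (lambda_i * g_i(x) = 0 for all i): OK

Verdict: the first failing condition is primal_feasibility -> primal.

primal


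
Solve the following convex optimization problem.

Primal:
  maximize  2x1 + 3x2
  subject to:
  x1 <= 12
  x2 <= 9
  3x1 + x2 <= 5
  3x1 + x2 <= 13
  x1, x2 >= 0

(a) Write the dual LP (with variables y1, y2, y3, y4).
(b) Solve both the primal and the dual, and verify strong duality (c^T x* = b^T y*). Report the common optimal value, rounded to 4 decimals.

The standard primal-dual pair for 'max c^T x s.t. A x <= b, x >= 0' is:
  Dual:  min b^T y  s.t.  A^T y >= c,  y >= 0.

So the dual LP is:
  minimize  12y1 + 9y2 + 5y3 + 13y4
  subject to:
    y1 + 3y3 + 3y4 >= 2
    y2 + y3 + y4 >= 3
    y1, y2, y3, y4 >= 0

Solving the primal: x* = (0, 5).
  primal value c^T x* = 15.
Solving the dual: y* = (0, 0, 3, 0).
  dual value b^T y* = 15.
Strong duality: c^T x* = b^T y*. Confirmed.

15


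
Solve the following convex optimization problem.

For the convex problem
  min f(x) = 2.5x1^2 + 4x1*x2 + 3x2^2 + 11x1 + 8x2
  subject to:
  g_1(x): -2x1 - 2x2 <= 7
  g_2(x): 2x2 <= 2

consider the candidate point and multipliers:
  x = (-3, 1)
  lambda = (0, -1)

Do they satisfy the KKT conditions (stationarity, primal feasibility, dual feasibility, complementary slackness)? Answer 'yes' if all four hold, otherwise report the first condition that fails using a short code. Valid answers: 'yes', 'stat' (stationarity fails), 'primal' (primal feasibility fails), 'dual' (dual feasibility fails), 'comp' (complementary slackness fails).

Gradient of f: grad f(x) = Q x + c = (0, 2)
Constraint values g_i(x) = a_i^T x - b_i:
  g_1((-3, 1)) = -3
  g_2((-3, 1)) = 0
Stationarity residual: grad f(x) + sum_i lambda_i a_i = (0, 0)
  -> stationarity OK
Primal feasibility (all g_i <= 0): OK
Dual feasibility (all lambda_i >= 0): FAILS
Complementary slackness (lambda_i * g_i(x) = 0 for all i): OK

Verdict: the first failing condition is dual_feasibility -> dual.

dual


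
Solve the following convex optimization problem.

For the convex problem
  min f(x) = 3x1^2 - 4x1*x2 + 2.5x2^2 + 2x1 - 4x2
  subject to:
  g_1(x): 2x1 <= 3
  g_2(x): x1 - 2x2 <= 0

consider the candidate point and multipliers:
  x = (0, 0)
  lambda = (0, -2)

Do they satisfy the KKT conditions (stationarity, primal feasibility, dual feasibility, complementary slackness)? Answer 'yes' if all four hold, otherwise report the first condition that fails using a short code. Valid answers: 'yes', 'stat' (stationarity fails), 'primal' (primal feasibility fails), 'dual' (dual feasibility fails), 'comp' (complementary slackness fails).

Gradient of f: grad f(x) = Q x + c = (2, -4)
Constraint values g_i(x) = a_i^T x - b_i:
  g_1((0, 0)) = -3
  g_2((0, 0)) = 0
Stationarity residual: grad f(x) + sum_i lambda_i a_i = (0, 0)
  -> stationarity OK
Primal feasibility (all g_i <= 0): OK
Dual feasibility (all lambda_i >= 0): FAILS
Complementary slackness (lambda_i * g_i(x) = 0 for all i): OK

Verdict: the first failing condition is dual_feasibility -> dual.

dual


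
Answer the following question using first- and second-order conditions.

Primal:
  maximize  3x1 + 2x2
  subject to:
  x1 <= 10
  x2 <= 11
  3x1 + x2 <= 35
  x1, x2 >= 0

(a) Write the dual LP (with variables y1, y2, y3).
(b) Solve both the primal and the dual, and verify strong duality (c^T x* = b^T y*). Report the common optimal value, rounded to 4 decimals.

The standard primal-dual pair for 'max c^T x s.t. A x <= b, x >= 0' is:
  Dual:  min b^T y  s.t.  A^T y >= c,  y >= 0.

So the dual LP is:
  minimize  10y1 + 11y2 + 35y3
  subject to:
    y1 + 3y3 >= 3
    y2 + y3 >= 2
    y1, y2, y3 >= 0

Solving the primal: x* = (8, 11).
  primal value c^T x* = 46.
Solving the dual: y* = (0, 1, 1).
  dual value b^T y* = 46.
Strong duality: c^T x* = b^T y*. Confirmed.

46


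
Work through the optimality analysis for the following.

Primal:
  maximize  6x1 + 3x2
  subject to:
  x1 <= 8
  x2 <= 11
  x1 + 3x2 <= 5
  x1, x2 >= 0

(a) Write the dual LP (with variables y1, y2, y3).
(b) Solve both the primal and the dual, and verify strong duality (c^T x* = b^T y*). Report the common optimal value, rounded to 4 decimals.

The standard primal-dual pair for 'max c^T x s.t. A x <= b, x >= 0' is:
  Dual:  min b^T y  s.t.  A^T y >= c,  y >= 0.

So the dual LP is:
  minimize  8y1 + 11y2 + 5y3
  subject to:
    y1 + y3 >= 6
    y2 + 3y3 >= 3
    y1, y2, y3 >= 0

Solving the primal: x* = (5, 0).
  primal value c^T x* = 30.
Solving the dual: y* = (0, 0, 6).
  dual value b^T y* = 30.
Strong duality: c^T x* = b^T y*. Confirmed.

30


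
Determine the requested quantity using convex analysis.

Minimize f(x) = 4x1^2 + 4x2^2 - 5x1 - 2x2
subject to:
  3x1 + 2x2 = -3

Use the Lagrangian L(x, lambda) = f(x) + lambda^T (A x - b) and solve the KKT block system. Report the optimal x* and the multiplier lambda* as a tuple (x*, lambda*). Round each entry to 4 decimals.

Form the Lagrangian:
  L(x, lambda) = (1/2) x^T Q x + c^T x + lambda^T (A x - b)
Stationarity (grad_x L = 0): Q x + c + A^T lambda = 0.
Primal feasibility: A x = b.

This gives the KKT block system:
  [ Q   A^T ] [ x     ]   [-c ]
  [ A    0  ] [ lambda ] = [ b ]

Solving the linear system:
  x*      = (-0.6154, -0.5769)
  lambda* = (3.3077)
  f(x*)   = 7.0769

x* = (-0.6154, -0.5769), lambda* = (3.3077)


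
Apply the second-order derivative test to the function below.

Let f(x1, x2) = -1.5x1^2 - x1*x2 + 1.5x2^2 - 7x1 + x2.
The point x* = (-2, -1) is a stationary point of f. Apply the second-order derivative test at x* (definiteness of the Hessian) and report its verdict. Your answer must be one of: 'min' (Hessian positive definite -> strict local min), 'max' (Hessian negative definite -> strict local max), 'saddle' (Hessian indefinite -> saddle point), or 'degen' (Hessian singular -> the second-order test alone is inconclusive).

Compute the Hessian H = grad^2 f:
  H = [[-3, -1], [-1, 3]]
Verify stationarity: grad f(x*) = H x* + g = (0, 0).
Eigenvalues of H: -3.1623, 3.1623.
Eigenvalues have mixed signs, so H is indefinite -> x* is a saddle point.

saddle


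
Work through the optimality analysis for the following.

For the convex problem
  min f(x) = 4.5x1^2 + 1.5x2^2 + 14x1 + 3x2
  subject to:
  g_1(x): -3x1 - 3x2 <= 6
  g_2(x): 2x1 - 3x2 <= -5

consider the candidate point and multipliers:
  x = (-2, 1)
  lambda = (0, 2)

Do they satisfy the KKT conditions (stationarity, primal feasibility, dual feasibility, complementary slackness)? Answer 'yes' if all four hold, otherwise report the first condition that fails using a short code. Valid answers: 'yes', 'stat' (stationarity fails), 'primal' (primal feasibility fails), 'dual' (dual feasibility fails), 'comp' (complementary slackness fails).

Gradient of f: grad f(x) = Q x + c = (-4, 6)
Constraint values g_i(x) = a_i^T x - b_i:
  g_1((-2, 1)) = -3
  g_2((-2, 1)) = -2
Stationarity residual: grad f(x) + sum_i lambda_i a_i = (0, 0)
  -> stationarity OK
Primal feasibility (all g_i <= 0): OK
Dual feasibility (all lambda_i >= 0): OK
Complementary slackness (lambda_i * g_i(x) = 0 for all i): FAILS

Verdict: the first failing condition is complementary_slackness -> comp.

comp


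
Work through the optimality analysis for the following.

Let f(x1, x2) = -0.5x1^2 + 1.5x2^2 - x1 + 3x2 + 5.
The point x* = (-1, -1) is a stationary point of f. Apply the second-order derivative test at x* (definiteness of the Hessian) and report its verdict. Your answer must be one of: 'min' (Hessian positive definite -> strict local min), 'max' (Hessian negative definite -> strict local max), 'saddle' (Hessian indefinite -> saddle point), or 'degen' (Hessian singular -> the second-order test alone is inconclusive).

Compute the Hessian H = grad^2 f:
  H = [[-1, 0], [0, 3]]
Verify stationarity: grad f(x*) = H x* + g = (0, 0).
Eigenvalues of H: -1, 3.
Eigenvalues have mixed signs, so H is indefinite -> x* is a saddle point.

saddle


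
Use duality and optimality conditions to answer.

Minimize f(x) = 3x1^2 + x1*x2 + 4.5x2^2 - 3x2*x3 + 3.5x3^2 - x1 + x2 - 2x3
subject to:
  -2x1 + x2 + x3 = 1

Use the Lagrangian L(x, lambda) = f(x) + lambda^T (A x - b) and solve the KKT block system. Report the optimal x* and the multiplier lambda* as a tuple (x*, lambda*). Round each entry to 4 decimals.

Form the Lagrangian:
  L(x, lambda) = (1/2) x^T Q x + c^T x + lambda^T (A x - b)
Stationarity (grad_x L = 0): Q x + c + A^T lambda = 0.
Primal feasibility: A x = b.

This gives the KKT block system:
  [ Q   A^T ] [ x     ]   [-c ]
  [ A    0  ] [ lambda ] = [ b ]

Solving the linear system:
  x*      = (-0.168, 0.1731, 0.491)
  lambda* = (-0.9173)
  f(x*)   = 0.1382

x* = (-0.168, 0.1731, 0.491), lambda* = (-0.9173)


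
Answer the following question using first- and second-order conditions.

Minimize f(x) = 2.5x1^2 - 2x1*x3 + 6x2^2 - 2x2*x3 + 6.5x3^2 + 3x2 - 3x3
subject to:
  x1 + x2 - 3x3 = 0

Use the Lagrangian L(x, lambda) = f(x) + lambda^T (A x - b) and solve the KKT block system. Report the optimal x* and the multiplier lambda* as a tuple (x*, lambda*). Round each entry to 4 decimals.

Form the Lagrangian:
  L(x, lambda) = (1/2) x^T Q x + c^T x + lambda^T (A x - b)
Stationarity (grad_x L = 0): Q x + c + A^T lambda = 0.
Primal feasibility: A x = b.

This gives the KKT block system:
  [ Q   A^T ] [ x     ]   [-c ]
  [ A    0  ] [ lambda ] = [ b ]

Solving the linear system:
  x*      = (0.1993, -0.167, 0.0108)
  lambda* = (-0.9749)
  f(x*)   = -0.2666

x* = (0.1993, -0.167, 0.0108), lambda* = (-0.9749)


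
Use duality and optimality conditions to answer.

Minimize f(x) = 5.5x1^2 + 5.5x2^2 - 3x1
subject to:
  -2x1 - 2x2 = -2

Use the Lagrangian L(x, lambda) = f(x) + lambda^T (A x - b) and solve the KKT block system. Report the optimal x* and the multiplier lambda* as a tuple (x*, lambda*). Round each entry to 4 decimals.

Form the Lagrangian:
  L(x, lambda) = (1/2) x^T Q x + c^T x + lambda^T (A x - b)
Stationarity (grad_x L = 0): Q x + c + A^T lambda = 0.
Primal feasibility: A x = b.

This gives the KKT block system:
  [ Q   A^T ] [ x     ]   [-c ]
  [ A    0  ] [ lambda ] = [ b ]

Solving the linear system:
  x*      = (0.6364, 0.3636)
  lambda* = (2)
  f(x*)   = 1.0455

x* = (0.6364, 0.3636), lambda* = (2)


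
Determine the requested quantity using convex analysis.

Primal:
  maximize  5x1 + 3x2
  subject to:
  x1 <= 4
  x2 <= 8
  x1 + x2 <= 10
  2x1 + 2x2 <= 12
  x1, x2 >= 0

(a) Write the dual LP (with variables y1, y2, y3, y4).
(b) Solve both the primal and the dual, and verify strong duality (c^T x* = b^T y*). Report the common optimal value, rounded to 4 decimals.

The standard primal-dual pair for 'max c^T x s.t. A x <= b, x >= 0' is:
  Dual:  min b^T y  s.t.  A^T y >= c,  y >= 0.

So the dual LP is:
  minimize  4y1 + 8y2 + 10y3 + 12y4
  subject to:
    y1 + y3 + 2y4 >= 5
    y2 + y3 + 2y4 >= 3
    y1, y2, y3, y4 >= 0

Solving the primal: x* = (4, 2).
  primal value c^T x* = 26.
Solving the dual: y* = (2, 0, 0, 1.5).
  dual value b^T y* = 26.
Strong duality: c^T x* = b^T y*. Confirmed.

26


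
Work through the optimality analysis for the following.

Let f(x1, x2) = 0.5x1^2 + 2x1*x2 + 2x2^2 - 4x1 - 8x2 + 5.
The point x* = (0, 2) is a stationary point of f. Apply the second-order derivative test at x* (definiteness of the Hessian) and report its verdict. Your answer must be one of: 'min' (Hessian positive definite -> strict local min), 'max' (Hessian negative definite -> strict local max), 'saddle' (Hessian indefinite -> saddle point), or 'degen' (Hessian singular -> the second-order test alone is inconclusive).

Compute the Hessian H = grad^2 f:
  H = [[1, 2], [2, 4]]
Verify stationarity: grad f(x*) = H x* + g = (0, 0).
Eigenvalues of H: 0, 5.
H has a zero eigenvalue (singular; positive semidefinite but not definite), so H is neither positive definite, negative definite, nor indefinite. The second-order test alone is inconclusive -> degen.
(Indeed, f is constant along the null direction of H through x*, so x* is not a strict local extremum.)

degen


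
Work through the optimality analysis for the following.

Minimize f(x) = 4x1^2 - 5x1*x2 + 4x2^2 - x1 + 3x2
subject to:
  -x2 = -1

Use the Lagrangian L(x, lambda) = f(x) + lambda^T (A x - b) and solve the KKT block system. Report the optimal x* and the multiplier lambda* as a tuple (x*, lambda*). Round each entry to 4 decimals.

Form the Lagrangian:
  L(x, lambda) = (1/2) x^T Q x + c^T x + lambda^T (A x - b)
Stationarity (grad_x L = 0): Q x + c + A^T lambda = 0.
Primal feasibility: A x = b.

This gives the KKT block system:
  [ Q   A^T ] [ x     ]   [-c ]
  [ A    0  ] [ lambda ] = [ b ]

Solving the linear system:
  x*      = (0.75, 1)
  lambda* = (7.25)
  f(x*)   = 4.75

x* = (0.75, 1), lambda* = (7.25)


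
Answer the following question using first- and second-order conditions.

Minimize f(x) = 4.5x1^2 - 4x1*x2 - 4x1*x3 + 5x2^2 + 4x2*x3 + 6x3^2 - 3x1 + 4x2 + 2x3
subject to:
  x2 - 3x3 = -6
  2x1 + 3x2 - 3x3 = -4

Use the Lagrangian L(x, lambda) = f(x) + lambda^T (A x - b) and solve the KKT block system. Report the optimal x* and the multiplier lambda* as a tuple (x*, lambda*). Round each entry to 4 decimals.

Form the Lagrangian:
  L(x, lambda) = (1/2) x^T Q x + c^T x + lambda^T (A x - b)
Stationarity (grad_x L = 0): Q x + c + A^T lambda = 0.
Primal feasibility: A x = b.

This gives the KKT block system:
  [ Q   A^T ] [ x     ]   [-c ]
  [ A    0  ] [ lambda ] = [ b ]

Solving the linear system:
  x*      = (1.5149, -0.5149, 1.8284)
  lambda* = (7.9637, -2.6898)
  f(x*)   = 17.038

x* = (1.5149, -0.5149, 1.8284), lambda* = (7.9637, -2.6898)


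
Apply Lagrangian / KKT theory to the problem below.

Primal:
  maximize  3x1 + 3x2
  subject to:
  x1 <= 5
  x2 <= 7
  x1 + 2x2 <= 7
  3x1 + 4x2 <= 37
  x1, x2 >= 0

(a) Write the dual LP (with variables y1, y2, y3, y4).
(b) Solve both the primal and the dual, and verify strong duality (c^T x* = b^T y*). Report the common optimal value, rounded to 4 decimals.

The standard primal-dual pair for 'max c^T x s.t. A x <= b, x >= 0' is:
  Dual:  min b^T y  s.t.  A^T y >= c,  y >= 0.

So the dual LP is:
  minimize  5y1 + 7y2 + 7y3 + 37y4
  subject to:
    y1 + y3 + 3y4 >= 3
    y2 + 2y3 + 4y4 >= 3
    y1, y2, y3, y4 >= 0

Solving the primal: x* = (5, 1).
  primal value c^T x* = 18.
Solving the dual: y* = (1.5, 0, 1.5, 0).
  dual value b^T y* = 18.
Strong duality: c^T x* = b^T y*. Confirmed.

18
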